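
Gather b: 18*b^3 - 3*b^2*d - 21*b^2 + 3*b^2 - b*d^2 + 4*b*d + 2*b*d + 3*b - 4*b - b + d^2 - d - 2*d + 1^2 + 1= 18*b^3 + b^2*(-3*d - 18) + b*(-d^2 + 6*d - 2) + d^2 - 3*d + 2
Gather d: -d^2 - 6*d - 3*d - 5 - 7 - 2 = -d^2 - 9*d - 14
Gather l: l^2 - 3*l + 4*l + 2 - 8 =l^2 + l - 6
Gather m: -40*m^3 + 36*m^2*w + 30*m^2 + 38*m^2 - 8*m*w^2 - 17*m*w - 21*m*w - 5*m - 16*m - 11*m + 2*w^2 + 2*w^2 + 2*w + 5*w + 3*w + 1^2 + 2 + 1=-40*m^3 + m^2*(36*w + 68) + m*(-8*w^2 - 38*w - 32) + 4*w^2 + 10*w + 4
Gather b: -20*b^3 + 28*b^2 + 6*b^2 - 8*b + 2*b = -20*b^3 + 34*b^2 - 6*b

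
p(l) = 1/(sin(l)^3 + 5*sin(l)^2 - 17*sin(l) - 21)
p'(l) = (-3*sin(l)^2*cos(l) - 10*sin(l)*cos(l) + 17*cos(l))/(sin(l)^3 + 5*sin(l)^2 - 17*sin(l) - 21)^2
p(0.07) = -0.05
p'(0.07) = 0.03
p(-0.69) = -0.12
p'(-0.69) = 0.24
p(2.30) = -0.03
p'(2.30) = -0.01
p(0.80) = -0.03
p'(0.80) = 0.01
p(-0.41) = -0.07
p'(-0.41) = 0.10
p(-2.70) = -0.08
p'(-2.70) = -0.11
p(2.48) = -0.03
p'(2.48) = -0.01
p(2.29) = -0.03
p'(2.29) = -0.01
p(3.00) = -0.04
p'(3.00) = -0.03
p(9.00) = -0.04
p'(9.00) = -0.02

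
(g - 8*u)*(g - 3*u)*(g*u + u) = g^3*u - 11*g^2*u^2 + g^2*u + 24*g*u^3 - 11*g*u^2 + 24*u^3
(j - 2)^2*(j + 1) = j^3 - 3*j^2 + 4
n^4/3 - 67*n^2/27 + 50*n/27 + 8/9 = (n/3 + 1)*(n - 2)*(n - 4/3)*(n + 1/3)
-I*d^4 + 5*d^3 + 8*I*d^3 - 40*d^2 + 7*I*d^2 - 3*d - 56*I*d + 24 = (d - 8)*(d + I)*(d + 3*I)*(-I*d + 1)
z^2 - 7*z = z*(z - 7)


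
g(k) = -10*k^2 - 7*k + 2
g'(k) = -20*k - 7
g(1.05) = -16.38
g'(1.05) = -28.00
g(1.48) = -30.26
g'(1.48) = -36.60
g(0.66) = -6.98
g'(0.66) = -20.20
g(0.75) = -8.88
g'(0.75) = -22.00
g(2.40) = -72.40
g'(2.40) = -55.00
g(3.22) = -124.22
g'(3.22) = -71.40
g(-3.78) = -114.42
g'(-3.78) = 68.60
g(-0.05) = 2.32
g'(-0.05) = -6.00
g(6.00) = -400.00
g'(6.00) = -127.00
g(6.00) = -400.00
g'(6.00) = -127.00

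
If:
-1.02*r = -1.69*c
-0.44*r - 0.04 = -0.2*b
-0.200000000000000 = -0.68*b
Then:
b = 0.29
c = 0.03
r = 0.04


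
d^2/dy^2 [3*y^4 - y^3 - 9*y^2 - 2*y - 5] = 36*y^2 - 6*y - 18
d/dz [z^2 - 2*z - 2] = 2*z - 2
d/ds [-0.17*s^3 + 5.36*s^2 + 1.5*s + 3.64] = -0.51*s^2 + 10.72*s + 1.5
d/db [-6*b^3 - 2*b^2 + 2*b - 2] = -18*b^2 - 4*b + 2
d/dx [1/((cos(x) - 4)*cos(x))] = 2*(cos(x) - 2)*sin(x)/((cos(x) - 4)^2*cos(x)^2)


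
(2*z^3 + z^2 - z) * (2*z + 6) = 4*z^4 + 14*z^3 + 4*z^2 - 6*z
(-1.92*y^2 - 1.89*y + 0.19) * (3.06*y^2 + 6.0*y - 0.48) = -5.8752*y^4 - 17.3034*y^3 - 9.837*y^2 + 2.0472*y - 0.0912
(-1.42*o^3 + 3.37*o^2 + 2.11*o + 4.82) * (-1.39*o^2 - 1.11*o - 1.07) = 1.9738*o^5 - 3.1081*o^4 - 5.1542*o^3 - 12.6478*o^2 - 7.6079*o - 5.1574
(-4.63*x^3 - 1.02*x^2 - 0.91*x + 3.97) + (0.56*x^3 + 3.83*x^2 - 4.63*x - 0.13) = -4.07*x^3 + 2.81*x^2 - 5.54*x + 3.84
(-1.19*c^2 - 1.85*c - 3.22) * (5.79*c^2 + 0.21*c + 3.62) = -6.8901*c^4 - 10.9614*c^3 - 23.3401*c^2 - 7.3732*c - 11.6564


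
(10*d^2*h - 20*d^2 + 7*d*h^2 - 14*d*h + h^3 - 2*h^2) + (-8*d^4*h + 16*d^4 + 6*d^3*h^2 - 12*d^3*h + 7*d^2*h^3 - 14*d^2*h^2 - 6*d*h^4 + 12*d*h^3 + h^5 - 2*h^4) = -8*d^4*h + 16*d^4 + 6*d^3*h^2 - 12*d^3*h + 7*d^2*h^3 - 14*d^2*h^2 + 10*d^2*h - 20*d^2 - 6*d*h^4 + 12*d*h^3 + 7*d*h^2 - 14*d*h + h^5 - 2*h^4 + h^3 - 2*h^2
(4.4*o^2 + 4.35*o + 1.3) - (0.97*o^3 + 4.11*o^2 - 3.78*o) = -0.97*o^3 + 0.29*o^2 + 8.13*o + 1.3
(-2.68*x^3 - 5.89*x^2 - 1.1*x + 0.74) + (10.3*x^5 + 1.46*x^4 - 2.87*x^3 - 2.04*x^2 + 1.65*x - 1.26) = 10.3*x^5 + 1.46*x^4 - 5.55*x^3 - 7.93*x^2 + 0.55*x - 0.52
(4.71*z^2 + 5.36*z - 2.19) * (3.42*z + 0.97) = 16.1082*z^3 + 22.8999*z^2 - 2.2906*z - 2.1243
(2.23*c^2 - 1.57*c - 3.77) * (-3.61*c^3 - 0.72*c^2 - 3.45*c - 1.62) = -8.0503*c^5 + 4.0621*c^4 + 7.0466*c^3 + 4.5183*c^2 + 15.5499*c + 6.1074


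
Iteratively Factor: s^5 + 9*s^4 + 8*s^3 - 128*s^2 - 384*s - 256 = (s + 4)*(s^4 + 5*s^3 - 12*s^2 - 80*s - 64) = (s - 4)*(s + 4)*(s^3 + 9*s^2 + 24*s + 16) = (s - 4)*(s + 4)^2*(s^2 + 5*s + 4) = (s - 4)*(s + 1)*(s + 4)^2*(s + 4)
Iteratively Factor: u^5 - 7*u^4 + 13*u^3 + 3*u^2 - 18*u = (u)*(u^4 - 7*u^3 + 13*u^2 + 3*u - 18) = u*(u - 3)*(u^3 - 4*u^2 + u + 6) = u*(u - 3)^2*(u^2 - u - 2) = u*(u - 3)^2*(u - 2)*(u + 1)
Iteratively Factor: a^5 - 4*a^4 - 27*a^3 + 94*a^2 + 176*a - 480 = (a + 4)*(a^4 - 8*a^3 + 5*a^2 + 74*a - 120) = (a - 2)*(a + 4)*(a^3 - 6*a^2 - 7*a + 60) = (a - 2)*(a + 3)*(a + 4)*(a^2 - 9*a + 20) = (a - 5)*(a - 2)*(a + 3)*(a + 4)*(a - 4)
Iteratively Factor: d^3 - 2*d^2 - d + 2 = (d + 1)*(d^2 - 3*d + 2) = (d - 2)*(d + 1)*(d - 1)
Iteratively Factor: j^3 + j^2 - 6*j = (j)*(j^2 + j - 6) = j*(j - 2)*(j + 3)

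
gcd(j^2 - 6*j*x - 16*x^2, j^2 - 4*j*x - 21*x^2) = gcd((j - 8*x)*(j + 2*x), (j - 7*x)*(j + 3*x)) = 1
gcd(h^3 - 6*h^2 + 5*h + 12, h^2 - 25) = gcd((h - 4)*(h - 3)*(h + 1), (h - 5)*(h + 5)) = 1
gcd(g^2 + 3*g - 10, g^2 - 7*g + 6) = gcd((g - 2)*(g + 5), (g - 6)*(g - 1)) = 1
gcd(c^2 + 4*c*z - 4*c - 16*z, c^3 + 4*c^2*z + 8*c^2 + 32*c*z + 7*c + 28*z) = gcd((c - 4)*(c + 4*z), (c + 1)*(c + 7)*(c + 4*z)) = c + 4*z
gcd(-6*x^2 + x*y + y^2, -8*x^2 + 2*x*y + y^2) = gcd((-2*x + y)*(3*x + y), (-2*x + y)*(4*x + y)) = 2*x - y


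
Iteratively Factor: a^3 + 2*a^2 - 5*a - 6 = (a - 2)*(a^2 + 4*a + 3) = (a - 2)*(a + 1)*(a + 3)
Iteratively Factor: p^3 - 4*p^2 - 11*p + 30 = (p - 5)*(p^2 + p - 6) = (p - 5)*(p - 2)*(p + 3)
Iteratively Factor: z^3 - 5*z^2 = (z)*(z^2 - 5*z) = z^2*(z - 5)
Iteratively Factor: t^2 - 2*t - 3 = (t - 3)*(t + 1)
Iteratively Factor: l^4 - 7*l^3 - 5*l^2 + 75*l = (l)*(l^3 - 7*l^2 - 5*l + 75) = l*(l - 5)*(l^2 - 2*l - 15) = l*(l - 5)*(l + 3)*(l - 5)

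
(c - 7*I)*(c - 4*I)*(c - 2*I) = c^3 - 13*I*c^2 - 50*c + 56*I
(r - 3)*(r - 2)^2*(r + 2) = r^4 - 5*r^3 + 2*r^2 + 20*r - 24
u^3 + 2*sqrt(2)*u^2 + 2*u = u*(u + sqrt(2))^2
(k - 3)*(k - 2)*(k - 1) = k^3 - 6*k^2 + 11*k - 6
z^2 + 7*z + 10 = (z + 2)*(z + 5)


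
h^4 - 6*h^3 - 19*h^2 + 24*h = h*(h - 8)*(h - 1)*(h + 3)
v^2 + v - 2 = (v - 1)*(v + 2)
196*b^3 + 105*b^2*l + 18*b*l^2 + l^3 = (4*b + l)*(7*b + l)^2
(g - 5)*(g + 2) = g^2 - 3*g - 10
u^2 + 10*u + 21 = (u + 3)*(u + 7)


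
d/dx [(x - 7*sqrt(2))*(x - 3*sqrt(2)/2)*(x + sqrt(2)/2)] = 3*x^2 - 16*sqrt(2)*x + 25/2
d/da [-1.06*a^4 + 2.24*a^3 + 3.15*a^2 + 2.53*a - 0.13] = -4.24*a^3 + 6.72*a^2 + 6.3*a + 2.53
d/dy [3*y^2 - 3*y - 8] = 6*y - 3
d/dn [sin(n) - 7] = cos(n)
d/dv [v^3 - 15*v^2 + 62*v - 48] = 3*v^2 - 30*v + 62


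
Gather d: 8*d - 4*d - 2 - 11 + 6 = 4*d - 7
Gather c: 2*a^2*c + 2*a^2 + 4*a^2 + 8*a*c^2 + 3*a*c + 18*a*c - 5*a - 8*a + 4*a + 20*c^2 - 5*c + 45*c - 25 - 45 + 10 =6*a^2 - 9*a + c^2*(8*a + 20) + c*(2*a^2 + 21*a + 40) - 60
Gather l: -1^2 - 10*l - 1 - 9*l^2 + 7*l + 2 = -9*l^2 - 3*l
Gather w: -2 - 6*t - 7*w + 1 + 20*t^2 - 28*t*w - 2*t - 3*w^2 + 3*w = 20*t^2 - 8*t - 3*w^2 + w*(-28*t - 4) - 1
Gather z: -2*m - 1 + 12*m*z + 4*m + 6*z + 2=2*m + z*(12*m + 6) + 1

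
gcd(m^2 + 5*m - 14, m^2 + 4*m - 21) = m + 7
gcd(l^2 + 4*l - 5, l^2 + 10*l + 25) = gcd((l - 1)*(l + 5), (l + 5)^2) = l + 5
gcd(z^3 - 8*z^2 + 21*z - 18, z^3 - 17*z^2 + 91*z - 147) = z - 3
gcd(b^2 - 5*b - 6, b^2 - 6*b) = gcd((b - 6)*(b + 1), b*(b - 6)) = b - 6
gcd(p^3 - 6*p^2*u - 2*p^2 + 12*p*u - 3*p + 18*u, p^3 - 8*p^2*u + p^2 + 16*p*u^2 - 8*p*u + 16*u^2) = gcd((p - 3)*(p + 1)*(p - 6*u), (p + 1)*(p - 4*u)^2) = p + 1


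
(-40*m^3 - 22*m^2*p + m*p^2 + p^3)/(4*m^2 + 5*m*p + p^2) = (-10*m^2 - 3*m*p + p^2)/(m + p)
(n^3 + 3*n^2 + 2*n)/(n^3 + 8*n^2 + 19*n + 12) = n*(n + 2)/(n^2 + 7*n + 12)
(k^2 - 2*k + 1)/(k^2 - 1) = (k - 1)/(k + 1)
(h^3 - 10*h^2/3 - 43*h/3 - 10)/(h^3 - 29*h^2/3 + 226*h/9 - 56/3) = 3*(3*h^2 + 8*h + 5)/(9*h^2 - 33*h + 28)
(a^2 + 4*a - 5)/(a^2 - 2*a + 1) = (a + 5)/(a - 1)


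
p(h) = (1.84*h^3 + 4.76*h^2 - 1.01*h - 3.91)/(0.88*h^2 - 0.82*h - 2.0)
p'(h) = (0.82 - 1.76*h)*(1.84*h^3 + 4.76*h^2 - 1.01*h - 3.91)/(0.88*h^2 - 0.82*h - 2.0)^2 + (5.52*h^2 + 9.52*h - 1.01)/(0.88*h^2 - 0.82*h - 2.0) = (1.6192*h^4 - 3.0176*h^3 - 14.0544*h^2 - 12.1584*h - 1.1862)/(0.7744*h^4 - 1.4432*h^3 - 2.8476*h^2 + 3.28*h + 4.0)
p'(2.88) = -13.15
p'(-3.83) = 1.81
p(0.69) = 0.81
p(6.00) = 22.57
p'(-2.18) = 1.67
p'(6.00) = 1.41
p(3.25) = 22.95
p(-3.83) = -2.39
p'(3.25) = -5.23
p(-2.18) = 0.47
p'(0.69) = -3.66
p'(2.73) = -20.55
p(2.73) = 28.55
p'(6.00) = 1.41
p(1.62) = -14.49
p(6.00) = 22.57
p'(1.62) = -57.26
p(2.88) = 26.08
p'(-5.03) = 1.89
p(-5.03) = -4.62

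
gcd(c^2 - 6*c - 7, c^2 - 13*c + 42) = c - 7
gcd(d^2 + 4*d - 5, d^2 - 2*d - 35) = d + 5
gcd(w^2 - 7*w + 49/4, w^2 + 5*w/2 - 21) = w - 7/2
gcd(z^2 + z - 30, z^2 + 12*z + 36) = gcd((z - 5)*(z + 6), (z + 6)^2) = z + 6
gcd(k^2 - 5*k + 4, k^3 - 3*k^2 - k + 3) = k - 1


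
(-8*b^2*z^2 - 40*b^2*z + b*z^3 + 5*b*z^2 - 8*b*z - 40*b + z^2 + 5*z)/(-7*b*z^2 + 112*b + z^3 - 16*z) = (8*b^2*z^2 + 40*b^2*z - b*z^3 - 5*b*z^2 + 8*b*z + 40*b - z^2 - 5*z)/(7*b*z^2 - 112*b - z^3 + 16*z)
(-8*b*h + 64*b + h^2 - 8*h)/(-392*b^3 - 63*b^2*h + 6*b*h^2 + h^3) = (h - 8)/(49*b^2 + 14*b*h + h^2)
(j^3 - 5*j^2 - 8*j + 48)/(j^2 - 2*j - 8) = (j^2 - j - 12)/(j + 2)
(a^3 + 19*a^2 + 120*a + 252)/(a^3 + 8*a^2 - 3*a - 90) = (a^2 + 13*a + 42)/(a^2 + 2*a - 15)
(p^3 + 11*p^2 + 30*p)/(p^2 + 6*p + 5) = p*(p + 6)/(p + 1)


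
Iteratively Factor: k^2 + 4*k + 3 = (k + 3)*(k + 1)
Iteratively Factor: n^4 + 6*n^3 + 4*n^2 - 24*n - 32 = (n + 2)*(n^3 + 4*n^2 - 4*n - 16) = (n + 2)*(n + 4)*(n^2 - 4) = (n + 2)^2*(n + 4)*(n - 2)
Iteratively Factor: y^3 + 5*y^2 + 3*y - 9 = (y - 1)*(y^2 + 6*y + 9) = (y - 1)*(y + 3)*(y + 3)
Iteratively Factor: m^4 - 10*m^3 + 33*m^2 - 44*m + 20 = (m - 1)*(m^3 - 9*m^2 + 24*m - 20) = (m - 5)*(m - 1)*(m^2 - 4*m + 4) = (m - 5)*(m - 2)*(m - 1)*(m - 2)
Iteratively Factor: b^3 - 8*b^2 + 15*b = (b)*(b^2 - 8*b + 15) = b*(b - 3)*(b - 5)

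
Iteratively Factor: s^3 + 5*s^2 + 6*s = (s + 3)*(s^2 + 2*s) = s*(s + 3)*(s + 2)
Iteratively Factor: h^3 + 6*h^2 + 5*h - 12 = (h + 3)*(h^2 + 3*h - 4) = (h + 3)*(h + 4)*(h - 1)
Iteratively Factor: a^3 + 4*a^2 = (a + 4)*(a^2) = a*(a + 4)*(a)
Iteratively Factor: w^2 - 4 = (w - 2)*(w + 2)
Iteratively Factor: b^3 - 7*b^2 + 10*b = (b - 2)*(b^2 - 5*b) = (b - 5)*(b - 2)*(b)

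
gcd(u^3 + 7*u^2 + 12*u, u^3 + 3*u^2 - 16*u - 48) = u^2 + 7*u + 12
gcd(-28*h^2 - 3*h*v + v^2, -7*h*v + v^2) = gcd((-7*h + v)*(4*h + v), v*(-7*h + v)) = -7*h + v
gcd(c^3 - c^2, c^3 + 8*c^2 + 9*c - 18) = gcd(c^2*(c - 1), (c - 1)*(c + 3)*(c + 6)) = c - 1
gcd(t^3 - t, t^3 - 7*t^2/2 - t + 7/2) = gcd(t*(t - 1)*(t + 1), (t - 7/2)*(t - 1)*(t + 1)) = t^2 - 1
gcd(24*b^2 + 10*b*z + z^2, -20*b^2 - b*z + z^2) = 4*b + z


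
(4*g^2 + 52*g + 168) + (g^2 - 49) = 5*g^2 + 52*g + 119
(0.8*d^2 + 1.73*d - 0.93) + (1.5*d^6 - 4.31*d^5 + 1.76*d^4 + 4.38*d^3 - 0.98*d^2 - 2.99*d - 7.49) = 1.5*d^6 - 4.31*d^5 + 1.76*d^4 + 4.38*d^3 - 0.18*d^2 - 1.26*d - 8.42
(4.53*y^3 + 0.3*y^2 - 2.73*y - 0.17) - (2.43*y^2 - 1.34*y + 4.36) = 4.53*y^3 - 2.13*y^2 - 1.39*y - 4.53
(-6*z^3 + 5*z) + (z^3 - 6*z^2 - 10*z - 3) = -5*z^3 - 6*z^2 - 5*z - 3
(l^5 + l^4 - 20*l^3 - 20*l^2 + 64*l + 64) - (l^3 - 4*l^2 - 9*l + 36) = l^5 + l^4 - 21*l^3 - 16*l^2 + 73*l + 28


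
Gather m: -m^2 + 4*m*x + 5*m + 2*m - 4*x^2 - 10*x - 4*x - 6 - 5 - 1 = -m^2 + m*(4*x + 7) - 4*x^2 - 14*x - 12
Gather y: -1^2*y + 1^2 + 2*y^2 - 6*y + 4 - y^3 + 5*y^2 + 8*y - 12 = -y^3 + 7*y^2 + y - 7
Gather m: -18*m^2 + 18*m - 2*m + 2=-18*m^2 + 16*m + 2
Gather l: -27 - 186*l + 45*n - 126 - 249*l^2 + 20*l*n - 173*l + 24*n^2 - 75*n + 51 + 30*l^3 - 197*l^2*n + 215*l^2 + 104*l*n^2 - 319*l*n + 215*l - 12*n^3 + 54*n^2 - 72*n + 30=30*l^3 + l^2*(-197*n - 34) + l*(104*n^2 - 299*n - 144) - 12*n^3 + 78*n^2 - 102*n - 72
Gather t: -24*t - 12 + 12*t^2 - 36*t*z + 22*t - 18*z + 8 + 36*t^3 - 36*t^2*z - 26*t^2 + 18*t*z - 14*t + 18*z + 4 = 36*t^3 + t^2*(-36*z - 14) + t*(-18*z - 16)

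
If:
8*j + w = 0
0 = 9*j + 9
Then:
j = -1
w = 8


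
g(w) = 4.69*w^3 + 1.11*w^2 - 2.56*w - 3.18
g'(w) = 14.07*w^2 + 2.22*w - 2.56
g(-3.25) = -144.13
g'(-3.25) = 138.84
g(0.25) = -3.68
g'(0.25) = -1.13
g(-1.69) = -18.32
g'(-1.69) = 33.87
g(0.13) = -3.48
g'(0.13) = -2.03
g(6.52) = 1327.23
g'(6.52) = 610.04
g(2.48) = 68.83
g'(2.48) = 89.48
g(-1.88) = -25.61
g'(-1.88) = 43.00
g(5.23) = 684.72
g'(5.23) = 393.91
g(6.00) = 1034.46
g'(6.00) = 517.28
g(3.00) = 125.76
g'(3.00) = 130.73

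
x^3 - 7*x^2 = x^2*(x - 7)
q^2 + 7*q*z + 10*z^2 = (q + 2*z)*(q + 5*z)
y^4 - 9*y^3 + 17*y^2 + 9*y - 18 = (y - 6)*(y - 3)*(y - 1)*(y + 1)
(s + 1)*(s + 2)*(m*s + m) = m*s^3 + 4*m*s^2 + 5*m*s + 2*m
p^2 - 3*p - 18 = (p - 6)*(p + 3)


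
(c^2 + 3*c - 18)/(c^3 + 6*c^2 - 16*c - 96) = (c - 3)/(c^2 - 16)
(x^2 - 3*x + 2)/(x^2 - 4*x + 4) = (x - 1)/(x - 2)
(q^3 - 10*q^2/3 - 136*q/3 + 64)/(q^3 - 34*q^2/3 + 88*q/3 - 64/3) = (q + 6)/(q - 2)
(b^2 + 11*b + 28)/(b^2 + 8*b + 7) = (b + 4)/(b + 1)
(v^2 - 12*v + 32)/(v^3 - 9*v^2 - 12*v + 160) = (v - 4)/(v^2 - v - 20)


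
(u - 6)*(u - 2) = u^2 - 8*u + 12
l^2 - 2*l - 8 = (l - 4)*(l + 2)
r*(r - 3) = r^2 - 3*r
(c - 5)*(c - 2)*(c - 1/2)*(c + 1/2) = c^4 - 7*c^3 + 39*c^2/4 + 7*c/4 - 5/2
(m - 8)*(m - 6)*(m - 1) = m^3 - 15*m^2 + 62*m - 48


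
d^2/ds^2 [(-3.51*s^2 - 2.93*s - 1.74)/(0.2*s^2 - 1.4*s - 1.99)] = (-2.22044604925031e-16*s^4 - 2.2*s^3 - 8.79948*s^2 - 4.07364*s - 19.679782)/(0.008*s^6 - 0.168*s^5 + 0.9372*s^4 + 0.5992*s^3 - 9.32514*s^2 - 16.63242*s - 7.880599)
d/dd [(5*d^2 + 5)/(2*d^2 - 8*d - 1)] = 10*(-4*d^2 - 3*d + 4)/(4*d^4 - 32*d^3 + 60*d^2 + 16*d + 1)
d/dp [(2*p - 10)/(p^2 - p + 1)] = 2*(p^2 - p - (p - 5)*(2*p - 1) + 1)/(p^2 - p + 1)^2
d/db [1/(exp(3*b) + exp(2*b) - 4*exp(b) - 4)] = (-3*exp(2*b) - 2*exp(b) + 4)*exp(b)/(exp(3*b) + exp(2*b) - 4*exp(b) - 4)^2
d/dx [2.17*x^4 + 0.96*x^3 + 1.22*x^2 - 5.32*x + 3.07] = 8.68*x^3 + 2.88*x^2 + 2.44*x - 5.32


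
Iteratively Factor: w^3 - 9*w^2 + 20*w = (w - 4)*(w^2 - 5*w) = (w - 5)*(w - 4)*(w)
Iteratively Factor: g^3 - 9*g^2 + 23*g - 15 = (g - 5)*(g^2 - 4*g + 3) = (g - 5)*(g - 3)*(g - 1)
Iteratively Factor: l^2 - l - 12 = (l + 3)*(l - 4)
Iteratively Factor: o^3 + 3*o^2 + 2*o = (o + 1)*(o^2 + 2*o) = o*(o + 1)*(o + 2)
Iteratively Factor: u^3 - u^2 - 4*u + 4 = (u + 2)*(u^2 - 3*u + 2) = (u - 1)*(u + 2)*(u - 2)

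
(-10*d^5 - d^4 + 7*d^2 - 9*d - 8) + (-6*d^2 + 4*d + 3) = -10*d^5 - d^4 + d^2 - 5*d - 5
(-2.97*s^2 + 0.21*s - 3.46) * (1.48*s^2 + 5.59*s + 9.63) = -4.3956*s^4 - 16.2915*s^3 - 32.548*s^2 - 17.3191*s - 33.3198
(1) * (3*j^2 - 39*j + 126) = 3*j^2 - 39*j + 126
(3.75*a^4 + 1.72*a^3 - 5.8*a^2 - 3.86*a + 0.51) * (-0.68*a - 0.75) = -2.55*a^5 - 3.9821*a^4 + 2.654*a^3 + 6.9748*a^2 + 2.5482*a - 0.3825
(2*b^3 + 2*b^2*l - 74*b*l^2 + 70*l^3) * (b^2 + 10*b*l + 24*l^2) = 2*b^5 + 22*b^4*l - 6*b^3*l^2 - 622*b^2*l^3 - 1076*b*l^4 + 1680*l^5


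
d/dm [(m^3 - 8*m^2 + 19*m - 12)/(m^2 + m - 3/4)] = 4*(4*m^4 + 8*m^3 - 117*m^2 + 144*m - 9)/(16*m^4 + 32*m^3 - 8*m^2 - 24*m + 9)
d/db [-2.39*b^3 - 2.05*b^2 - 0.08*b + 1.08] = -7.17*b^2 - 4.1*b - 0.08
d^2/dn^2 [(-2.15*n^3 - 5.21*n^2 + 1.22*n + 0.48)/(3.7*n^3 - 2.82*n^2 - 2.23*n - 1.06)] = (-187.516*n^6 - 6.22709999999984*n^5 - 356.63634*n^4 - 269.670202*n^3 + 119.507484*n^2 - 6.96885600000001*n - 15.571232)/(50.653*n^9 - 115.8174*n^8 - 3.31446*n^7 + 73.646952*n^6 + 68.357874*n^5 - 14.883006*n^4 - 38.613103*n^3 - 25.319478*n^2 - 7.516884*n - 1.191016)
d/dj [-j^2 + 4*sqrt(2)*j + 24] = -2*j + 4*sqrt(2)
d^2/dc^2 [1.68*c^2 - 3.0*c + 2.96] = 3.36000000000000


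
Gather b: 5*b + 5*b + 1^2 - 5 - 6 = 10*b - 10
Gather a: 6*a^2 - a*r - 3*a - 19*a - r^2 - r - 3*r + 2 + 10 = 6*a^2 + a*(-r - 22) - r^2 - 4*r + 12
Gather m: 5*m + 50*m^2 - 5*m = 50*m^2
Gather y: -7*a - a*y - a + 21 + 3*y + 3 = -8*a + y*(3 - a) + 24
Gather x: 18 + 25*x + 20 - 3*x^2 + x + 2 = -3*x^2 + 26*x + 40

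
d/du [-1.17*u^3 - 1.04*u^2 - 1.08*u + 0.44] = -3.51*u^2 - 2.08*u - 1.08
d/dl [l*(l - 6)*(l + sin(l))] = l*(l - 6)*(cos(l) + 1) + l*(l + sin(l)) + (l - 6)*(l + sin(l))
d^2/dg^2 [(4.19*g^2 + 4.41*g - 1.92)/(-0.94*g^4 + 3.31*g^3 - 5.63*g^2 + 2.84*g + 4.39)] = (-22.213704*g^8 + 31.460484*g^7 + 206.007142*g^6 - 743.374146*g^5 + 679.134558*g^4 - 435.207095999999*g^3 + 716.14029*g^2 - 1005.568974*g + 74.344226)/(0.830584*g^12 - 8.774148*g^11 + 45.820206*g^10 - 148.896055*g^9 + 315.815031*g^8 - 416.321001*g^7 + 235.055666*g^6 + 211.02207*g^5 - 474.479403*g^4 + 206.877271*g^3 + 219.281817*g^2 - 164.198292*g - 84.604519)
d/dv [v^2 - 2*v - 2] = 2*v - 2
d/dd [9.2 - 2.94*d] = -2.94000000000000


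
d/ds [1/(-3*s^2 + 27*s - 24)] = (2*s - 9)/(3*(s^2 - 9*s + 8)^2)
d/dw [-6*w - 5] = -6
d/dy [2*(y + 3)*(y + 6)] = 4*y + 18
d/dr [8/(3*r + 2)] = -24/(3*r + 2)^2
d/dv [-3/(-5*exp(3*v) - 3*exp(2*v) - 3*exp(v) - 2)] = (-45*exp(2*v) - 18*exp(v) - 9)*exp(v)/(5*exp(3*v) + 3*exp(2*v) + 3*exp(v) + 2)^2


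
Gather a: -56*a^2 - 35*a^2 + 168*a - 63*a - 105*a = -91*a^2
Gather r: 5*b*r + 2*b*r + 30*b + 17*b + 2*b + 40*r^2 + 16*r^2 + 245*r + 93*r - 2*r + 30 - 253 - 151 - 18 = 49*b + 56*r^2 + r*(7*b + 336) - 392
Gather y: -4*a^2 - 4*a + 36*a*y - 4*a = -4*a^2 + 36*a*y - 8*a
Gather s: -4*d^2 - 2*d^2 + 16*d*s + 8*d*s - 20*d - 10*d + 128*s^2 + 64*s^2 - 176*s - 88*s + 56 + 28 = -6*d^2 - 30*d + 192*s^2 + s*(24*d - 264) + 84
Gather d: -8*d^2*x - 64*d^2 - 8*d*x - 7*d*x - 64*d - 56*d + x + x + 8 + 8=d^2*(-8*x - 64) + d*(-15*x - 120) + 2*x + 16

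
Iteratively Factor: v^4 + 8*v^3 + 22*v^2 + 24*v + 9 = (v + 3)*(v^3 + 5*v^2 + 7*v + 3) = (v + 3)^2*(v^2 + 2*v + 1) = (v + 1)*(v + 3)^2*(v + 1)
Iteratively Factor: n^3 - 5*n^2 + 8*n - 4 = (n - 2)*(n^2 - 3*n + 2) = (n - 2)^2*(n - 1)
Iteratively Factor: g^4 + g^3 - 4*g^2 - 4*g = (g + 2)*(g^3 - g^2 - 2*g) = g*(g + 2)*(g^2 - g - 2) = g*(g - 2)*(g + 2)*(g + 1)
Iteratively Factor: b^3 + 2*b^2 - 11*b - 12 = (b + 1)*(b^2 + b - 12) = (b + 1)*(b + 4)*(b - 3)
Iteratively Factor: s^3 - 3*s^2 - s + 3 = (s - 1)*(s^2 - 2*s - 3) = (s - 1)*(s + 1)*(s - 3)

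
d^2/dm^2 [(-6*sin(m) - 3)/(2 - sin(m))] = 15*(-2*sin(m) + cos(m)^2 + 1)/(sin(m) - 2)^3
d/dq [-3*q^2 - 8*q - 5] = -6*q - 8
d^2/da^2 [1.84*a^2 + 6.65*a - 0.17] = 3.68000000000000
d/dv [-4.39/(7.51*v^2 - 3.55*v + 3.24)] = (65.9378*v - 15.5845)/(7.51*v^2 - 3.55*v + 3.24)^2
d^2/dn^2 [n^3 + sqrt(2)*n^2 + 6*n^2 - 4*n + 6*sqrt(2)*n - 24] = 6*n + 2*sqrt(2) + 12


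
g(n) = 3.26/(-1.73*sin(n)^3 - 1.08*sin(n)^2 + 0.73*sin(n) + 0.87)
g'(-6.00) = 0.96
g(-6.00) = 3.42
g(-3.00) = 4.34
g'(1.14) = 17.45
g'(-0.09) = -4.51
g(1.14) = -4.97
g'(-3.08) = 4.07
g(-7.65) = 4.38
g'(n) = 3.26*(5.19*sin(n)^2*cos(n) + 2.16*sin(n)*cos(n) - 0.73*cos(n))/(-1.73*sin(n)^3 - 1.08*sin(n)^2 + 0.73*sin(n) + 0.87)^2 = (16.9194*sin(n)^2 + 7.0416*sin(n) - 2.3798)*cos(n)/(1.73*sin(n)^3 + 1.08*sin(n)^2 - 0.73*sin(n) - 0.87)^2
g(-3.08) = 3.97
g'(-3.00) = 5.34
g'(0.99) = 103.25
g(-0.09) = 4.09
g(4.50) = 4.40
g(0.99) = -11.42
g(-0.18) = 4.56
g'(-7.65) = 2.54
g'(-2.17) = -7.40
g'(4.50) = -2.66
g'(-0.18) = -5.97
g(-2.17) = 6.46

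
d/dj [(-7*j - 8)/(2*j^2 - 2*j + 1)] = (14*j^2 + 32*j - 23)/(4*j^4 - 8*j^3 + 8*j^2 - 4*j + 1)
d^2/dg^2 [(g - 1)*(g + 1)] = 2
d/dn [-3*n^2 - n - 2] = -6*n - 1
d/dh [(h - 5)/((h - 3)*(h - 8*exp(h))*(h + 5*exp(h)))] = ((5 - h)*(h - 8*exp(h))*(h + 5*exp(h)) - (h - 5)*(h - 3)*(h - 8*exp(h))*(5*exp(h) + 1) + (h - 5)*(h - 3)*(h + 5*exp(h))*(8*exp(h) - 1) + (h - 3)*(h - 8*exp(h))*(h + 5*exp(h)))/((h - 3)^2*(h - 8*exp(h))^2*(h + 5*exp(h))^2)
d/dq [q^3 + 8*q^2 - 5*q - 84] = 3*q^2 + 16*q - 5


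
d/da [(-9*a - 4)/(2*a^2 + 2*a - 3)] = (18*a^2 + 16*a + 35)/(4*a^4 + 8*a^3 - 8*a^2 - 12*a + 9)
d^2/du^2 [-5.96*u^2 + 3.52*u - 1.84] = -11.9200000000000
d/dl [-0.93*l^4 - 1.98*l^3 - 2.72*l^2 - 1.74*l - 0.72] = -3.72*l^3 - 5.94*l^2 - 5.44*l - 1.74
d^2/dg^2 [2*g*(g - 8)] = 4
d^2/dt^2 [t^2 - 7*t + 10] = 2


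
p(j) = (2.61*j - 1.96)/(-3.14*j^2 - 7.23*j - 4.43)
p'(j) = (2.61*j - 1.96)*(6.28*j + 7.23)/(-3.14*j^2 - 7.23*j - 4.43)^2 + 2.61/(-3.14*j^2 - 7.23*j - 4.43) = (8.1954*j^2 - 12.3088*j - 25.7331)/(9.8596*j^4 + 45.4044*j^3 + 80.0933*j^2 + 64.0578*j + 19.6249)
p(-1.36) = 13.61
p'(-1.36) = 37.60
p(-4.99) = 0.32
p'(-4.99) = 0.11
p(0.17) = 0.26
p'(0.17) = -0.83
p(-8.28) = 0.15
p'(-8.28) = 0.02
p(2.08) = -0.10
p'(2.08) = -0.01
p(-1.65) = 5.97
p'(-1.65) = 15.34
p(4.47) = -0.10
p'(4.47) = 0.01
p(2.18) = -0.11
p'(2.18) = -0.01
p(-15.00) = 0.07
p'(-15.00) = 0.01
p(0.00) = 0.44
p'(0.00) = -1.31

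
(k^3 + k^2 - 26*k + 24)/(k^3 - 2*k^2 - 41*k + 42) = (k - 4)/(k - 7)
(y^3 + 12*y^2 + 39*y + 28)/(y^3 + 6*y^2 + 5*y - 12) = (y^2 + 8*y + 7)/(y^2 + 2*y - 3)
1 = 1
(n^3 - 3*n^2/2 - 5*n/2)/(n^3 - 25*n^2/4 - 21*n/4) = 2*(-2*n^2 + 3*n + 5)/(-4*n^2 + 25*n + 21)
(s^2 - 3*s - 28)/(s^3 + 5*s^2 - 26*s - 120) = (s - 7)/(s^2 + s - 30)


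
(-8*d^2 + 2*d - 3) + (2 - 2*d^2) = -10*d^2 + 2*d - 1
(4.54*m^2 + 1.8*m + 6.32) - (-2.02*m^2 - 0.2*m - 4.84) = 6.56*m^2 + 2.0*m + 11.16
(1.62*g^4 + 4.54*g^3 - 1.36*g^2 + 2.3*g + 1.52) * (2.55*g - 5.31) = 4.131*g^5 + 2.9748*g^4 - 27.5754*g^3 + 13.0866*g^2 - 8.337*g - 8.0712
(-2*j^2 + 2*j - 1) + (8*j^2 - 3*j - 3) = 6*j^2 - j - 4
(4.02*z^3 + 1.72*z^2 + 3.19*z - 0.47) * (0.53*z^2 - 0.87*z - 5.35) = 2.1306*z^5 - 2.5858*z^4 - 21.3127*z^3 - 12.2264*z^2 - 16.6576*z + 2.5145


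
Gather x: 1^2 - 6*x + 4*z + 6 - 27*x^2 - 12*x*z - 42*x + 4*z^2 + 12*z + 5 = -27*x^2 + x*(-12*z - 48) + 4*z^2 + 16*z + 12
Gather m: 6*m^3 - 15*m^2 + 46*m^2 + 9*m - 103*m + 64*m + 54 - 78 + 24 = 6*m^3 + 31*m^2 - 30*m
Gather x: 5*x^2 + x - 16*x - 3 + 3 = 5*x^2 - 15*x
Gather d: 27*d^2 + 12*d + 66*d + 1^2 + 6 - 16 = 27*d^2 + 78*d - 9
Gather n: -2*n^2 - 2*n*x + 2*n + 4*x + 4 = -2*n^2 + n*(2 - 2*x) + 4*x + 4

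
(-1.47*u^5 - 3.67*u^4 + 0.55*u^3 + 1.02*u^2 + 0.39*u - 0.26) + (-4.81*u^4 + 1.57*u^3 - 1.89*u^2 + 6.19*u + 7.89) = -1.47*u^5 - 8.48*u^4 + 2.12*u^3 - 0.87*u^2 + 6.58*u + 7.63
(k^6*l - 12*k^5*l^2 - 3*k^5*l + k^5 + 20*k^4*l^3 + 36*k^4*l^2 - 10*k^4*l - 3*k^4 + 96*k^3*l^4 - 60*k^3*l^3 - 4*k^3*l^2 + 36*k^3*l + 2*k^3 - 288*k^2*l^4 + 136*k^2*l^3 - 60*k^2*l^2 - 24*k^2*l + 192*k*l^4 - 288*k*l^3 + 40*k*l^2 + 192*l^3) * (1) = k^6*l - 12*k^5*l^2 - 3*k^5*l + k^5 + 20*k^4*l^3 + 36*k^4*l^2 - 10*k^4*l - 3*k^4 + 96*k^3*l^4 - 60*k^3*l^3 - 4*k^3*l^2 + 36*k^3*l + 2*k^3 - 288*k^2*l^4 + 136*k^2*l^3 - 60*k^2*l^2 - 24*k^2*l + 192*k*l^4 - 288*k*l^3 + 40*k*l^2 + 192*l^3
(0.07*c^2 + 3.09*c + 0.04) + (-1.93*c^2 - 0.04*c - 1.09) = -1.86*c^2 + 3.05*c - 1.05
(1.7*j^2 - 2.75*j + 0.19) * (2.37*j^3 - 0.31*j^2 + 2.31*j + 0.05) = 4.029*j^5 - 7.0445*j^4 + 5.2298*j^3 - 6.3264*j^2 + 0.3014*j + 0.0095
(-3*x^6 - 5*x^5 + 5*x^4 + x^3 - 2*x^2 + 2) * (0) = 0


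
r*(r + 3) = r^2 + 3*r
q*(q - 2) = q^2 - 2*q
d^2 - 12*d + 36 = (d - 6)^2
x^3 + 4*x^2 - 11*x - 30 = (x - 3)*(x + 2)*(x + 5)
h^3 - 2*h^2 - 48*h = h*(h - 8)*(h + 6)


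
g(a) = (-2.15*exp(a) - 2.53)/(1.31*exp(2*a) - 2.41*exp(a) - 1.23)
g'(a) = (-2.15*exp(a) - 2.53)*(-2.62*exp(2*a) + 2.41*exp(a))/(1.31*exp(2*a) - 2.41*exp(a) - 1.23)^2 - 2.15*exp(a)/(1.31*exp(2*a) - 2.41*exp(a) - 1.23) = (2.8165*exp(2*a) + 6.6286*exp(a) - 3.4528)*exp(a)/(1.7161*exp(4*a) - 6.3142*exp(3*a) + 2.5855*exp(2*a) + 5.9286*exp(a) + 1.5129)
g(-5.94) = 2.05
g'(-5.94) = -0.01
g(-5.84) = 2.05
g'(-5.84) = -0.01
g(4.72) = -0.02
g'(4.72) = 0.02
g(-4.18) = 2.02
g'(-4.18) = -0.03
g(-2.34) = 1.89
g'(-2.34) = -0.13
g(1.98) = -0.36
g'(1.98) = 0.56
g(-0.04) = 1.97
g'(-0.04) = 0.97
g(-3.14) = 1.97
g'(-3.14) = -0.08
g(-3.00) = 1.96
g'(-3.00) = -0.09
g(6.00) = 0.00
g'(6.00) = 0.00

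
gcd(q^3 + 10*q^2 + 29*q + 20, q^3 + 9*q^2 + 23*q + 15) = q^2 + 6*q + 5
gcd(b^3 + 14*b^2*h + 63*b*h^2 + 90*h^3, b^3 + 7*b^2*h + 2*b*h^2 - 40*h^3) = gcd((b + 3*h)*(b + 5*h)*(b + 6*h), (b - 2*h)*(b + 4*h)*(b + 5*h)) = b + 5*h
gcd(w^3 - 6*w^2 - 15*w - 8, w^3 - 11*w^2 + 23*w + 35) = w + 1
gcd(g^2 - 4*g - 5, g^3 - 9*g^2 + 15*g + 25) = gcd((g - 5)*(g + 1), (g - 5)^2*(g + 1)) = g^2 - 4*g - 5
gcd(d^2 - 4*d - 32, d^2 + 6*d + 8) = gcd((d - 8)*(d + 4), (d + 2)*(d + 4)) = d + 4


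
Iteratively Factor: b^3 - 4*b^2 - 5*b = (b + 1)*(b^2 - 5*b) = b*(b + 1)*(b - 5)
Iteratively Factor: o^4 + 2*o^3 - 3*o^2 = (o)*(o^3 + 2*o^2 - 3*o) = o*(o - 1)*(o^2 + 3*o) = o^2*(o - 1)*(o + 3)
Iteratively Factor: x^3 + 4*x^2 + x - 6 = (x + 2)*(x^2 + 2*x - 3) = (x + 2)*(x + 3)*(x - 1)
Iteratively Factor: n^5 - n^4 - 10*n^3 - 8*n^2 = (n)*(n^4 - n^3 - 10*n^2 - 8*n) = n^2*(n^3 - n^2 - 10*n - 8) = n^2*(n + 1)*(n^2 - 2*n - 8) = n^2*(n - 4)*(n + 1)*(n + 2)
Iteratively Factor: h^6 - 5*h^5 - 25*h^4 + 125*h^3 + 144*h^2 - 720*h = (h - 3)*(h^5 - 2*h^4 - 31*h^3 + 32*h^2 + 240*h) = (h - 3)*(h + 4)*(h^4 - 6*h^3 - 7*h^2 + 60*h) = (h - 4)*(h - 3)*(h + 4)*(h^3 - 2*h^2 - 15*h) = h*(h - 4)*(h - 3)*(h + 4)*(h^2 - 2*h - 15) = h*(h - 4)*(h - 3)*(h + 3)*(h + 4)*(h - 5)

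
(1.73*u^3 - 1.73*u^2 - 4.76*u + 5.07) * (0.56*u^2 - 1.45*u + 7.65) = 0.9688*u^5 - 3.4773*u^4 + 13.0774*u^3 - 3.4933*u^2 - 43.7655*u + 38.7855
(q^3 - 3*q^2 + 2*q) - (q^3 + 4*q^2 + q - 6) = -7*q^2 + q + 6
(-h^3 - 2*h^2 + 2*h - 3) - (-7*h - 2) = -h^3 - 2*h^2 + 9*h - 1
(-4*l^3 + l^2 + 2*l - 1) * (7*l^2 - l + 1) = -28*l^5 + 11*l^4 + 9*l^3 - 8*l^2 + 3*l - 1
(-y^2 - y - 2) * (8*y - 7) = -8*y^3 - y^2 - 9*y + 14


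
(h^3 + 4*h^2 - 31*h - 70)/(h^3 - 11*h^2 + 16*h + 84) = (h^2 + 2*h - 35)/(h^2 - 13*h + 42)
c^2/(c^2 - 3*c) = c/(c - 3)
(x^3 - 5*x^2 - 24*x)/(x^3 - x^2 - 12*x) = (x - 8)/(x - 4)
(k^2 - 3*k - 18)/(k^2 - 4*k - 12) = (k + 3)/(k + 2)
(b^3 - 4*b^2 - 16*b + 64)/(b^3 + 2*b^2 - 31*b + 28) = (b^2 - 16)/(b^2 + 6*b - 7)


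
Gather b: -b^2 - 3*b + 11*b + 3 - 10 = -b^2 + 8*b - 7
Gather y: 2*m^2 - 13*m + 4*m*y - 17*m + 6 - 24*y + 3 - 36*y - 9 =2*m^2 - 30*m + y*(4*m - 60)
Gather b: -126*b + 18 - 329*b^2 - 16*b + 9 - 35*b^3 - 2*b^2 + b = -35*b^3 - 331*b^2 - 141*b + 27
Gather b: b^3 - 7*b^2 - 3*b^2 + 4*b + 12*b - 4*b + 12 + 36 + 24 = b^3 - 10*b^2 + 12*b + 72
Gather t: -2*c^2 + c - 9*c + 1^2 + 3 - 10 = -2*c^2 - 8*c - 6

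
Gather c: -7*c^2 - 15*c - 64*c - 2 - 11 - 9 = -7*c^2 - 79*c - 22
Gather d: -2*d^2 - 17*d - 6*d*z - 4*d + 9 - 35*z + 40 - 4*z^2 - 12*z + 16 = -2*d^2 + d*(-6*z - 21) - 4*z^2 - 47*z + 65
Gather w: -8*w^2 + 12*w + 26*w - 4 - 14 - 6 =-8*w^2 + 38*w - 24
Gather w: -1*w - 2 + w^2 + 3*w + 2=w^2 + 2*w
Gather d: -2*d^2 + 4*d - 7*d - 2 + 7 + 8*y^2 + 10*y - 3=-2*d^2 - 3*d + 8*y^2 + 10*y + 2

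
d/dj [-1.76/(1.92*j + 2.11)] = 3.3792/(1.92*j + 2.11)^2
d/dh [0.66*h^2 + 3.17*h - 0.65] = 1.32*h + 3.17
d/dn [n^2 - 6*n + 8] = 2*n - 6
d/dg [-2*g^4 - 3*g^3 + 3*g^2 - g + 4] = -8*g^3 - 9*g^2 + 6*g - 1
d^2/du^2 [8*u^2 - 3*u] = 16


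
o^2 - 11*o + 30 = (o - 6)*(o - 5)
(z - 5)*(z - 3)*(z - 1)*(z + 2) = z^4 - 7*z^3 + 5*z^2 + 31*z - 30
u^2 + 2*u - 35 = (u - 5)*(u + 7)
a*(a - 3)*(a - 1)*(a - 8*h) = a^4 - 8*a^3*h - 4*a^3 + 32*a^2*h + 3*a^2 - 24*a*h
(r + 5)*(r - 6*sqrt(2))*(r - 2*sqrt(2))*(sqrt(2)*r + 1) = sqrt(2)*r^4 - 15*r^3 + 5*sqrt(2)*r^3 - 75*r^2 + 16*sqrt(2)*r^2 + 24*r + 80*sqrt(2)*r + 120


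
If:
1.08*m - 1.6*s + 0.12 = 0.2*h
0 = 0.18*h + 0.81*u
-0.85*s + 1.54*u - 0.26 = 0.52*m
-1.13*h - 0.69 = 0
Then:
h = -0.61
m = -0.16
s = 0.04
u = 0.14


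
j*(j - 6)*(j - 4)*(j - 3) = j^4 - 13*j^3 + 54*j^2 - 72*j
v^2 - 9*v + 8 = (v - 8)*(v - 1)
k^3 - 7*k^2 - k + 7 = (k - 7)*(k - 1)*(k + 1)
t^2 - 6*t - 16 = (t - 8)*(t + 2)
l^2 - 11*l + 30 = (l - 6)*(l - 5)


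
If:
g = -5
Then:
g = -5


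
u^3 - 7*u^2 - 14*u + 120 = (u - 6)*(u - 5)*(u + 4)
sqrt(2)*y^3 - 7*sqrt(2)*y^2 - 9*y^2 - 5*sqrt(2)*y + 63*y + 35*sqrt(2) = (y - 7)*(y - 5*sqrt(2))*(sqrt(2)*y + 1)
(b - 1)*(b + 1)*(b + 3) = b^3 + 3*b^2 - b - 3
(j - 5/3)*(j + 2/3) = j^2 - j - 10/9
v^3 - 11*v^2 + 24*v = v*(v - 8)*(v - 3)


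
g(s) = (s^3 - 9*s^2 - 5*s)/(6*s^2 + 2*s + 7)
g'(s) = (-12*s - 2)*(s^3 - 9*s^2 - 5*s)/(6*s^2 + 2*s + 7)^2 + (3*s^2 - 18*s - 5)/(6*s^2 + 2*s + 7) = (6*s^4 + 4*s^3 + 33*s^2 - 126*s - 35)/(36*s^4 + 24*s^3 + 88*s^2 + 28*s + 49)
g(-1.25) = -0.70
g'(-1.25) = 0.94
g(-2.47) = -1.49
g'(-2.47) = 0.43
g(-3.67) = -1.89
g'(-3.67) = 0.27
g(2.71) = -1.06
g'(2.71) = 0.08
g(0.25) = -0.23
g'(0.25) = -1.04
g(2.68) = -1.06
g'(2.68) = 0.08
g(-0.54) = -0.01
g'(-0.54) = 0.72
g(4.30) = -0.86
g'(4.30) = 0.15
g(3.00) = -1.03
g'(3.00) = 0.11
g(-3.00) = -1.69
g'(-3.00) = 0.34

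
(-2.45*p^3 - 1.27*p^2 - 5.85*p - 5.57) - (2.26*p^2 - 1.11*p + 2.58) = -2.45*p^3 - 3.53*p^2 - 4.74*p - 8.15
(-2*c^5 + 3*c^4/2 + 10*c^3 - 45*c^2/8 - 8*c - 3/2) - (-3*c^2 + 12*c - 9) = -2*c^5 + 3*c^4/2 + 10*c^3 - 21*c^2/8 - 20*c + 15/2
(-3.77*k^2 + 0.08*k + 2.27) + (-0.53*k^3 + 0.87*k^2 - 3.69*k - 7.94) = -0.53*k^3 - 2.9*k^2 - 3.61*k - 5.67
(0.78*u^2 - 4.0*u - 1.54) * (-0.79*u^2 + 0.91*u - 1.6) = -0.6162*u^4 + 3.8698*u^3 - 3.6714*u^2 + 4.9986*u + 2.464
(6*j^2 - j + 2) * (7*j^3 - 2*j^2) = 42*j^5 - 19*j^4 + 16*j^3 - 4*j^2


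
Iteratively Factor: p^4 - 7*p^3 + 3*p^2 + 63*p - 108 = (p - 3)*(p^3 - 4*p^2 - 9*p + 36) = (p - 3)*(p + 3)*(p^2 - 7*p + 12) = (p - 4)*(p - 3)*(p + 3)*(p - 3)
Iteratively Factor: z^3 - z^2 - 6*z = (z + 2)*(z^2 - 3*z) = z*(z + 2)*(z - 3)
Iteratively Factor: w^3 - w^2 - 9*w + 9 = (w - 1)*(w^2 - 9) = (w - 1)*(w + 3)*(w - 3)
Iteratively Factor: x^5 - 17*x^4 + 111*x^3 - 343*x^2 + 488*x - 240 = (x - 4)*(x^4 - 13*x^3 + 59*x^2 - 107*x + 60) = (x - 4)*(x - 1)*(x^3 - 12*x^2 + 47*x - 60) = (x - 4)^2*(x - 1)*(x^2 - 8*x + 15) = (x - 5)*(x - 4)^2*(x - 1)*(x - 3)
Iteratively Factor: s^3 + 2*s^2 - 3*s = (s - 1)*(s^2 + 3*s) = s*(s - 1)*(s + 3)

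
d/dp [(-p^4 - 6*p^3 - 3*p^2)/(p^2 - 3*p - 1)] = p*(-2*p^4 + 3*p^3 + 40*p^2 + 27*p + 6)/(p^4 - 6*p^3 + 7*p^2 + 6*p + 1)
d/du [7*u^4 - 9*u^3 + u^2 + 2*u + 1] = 28*u^3 - 27*u^2 + 2*u + 2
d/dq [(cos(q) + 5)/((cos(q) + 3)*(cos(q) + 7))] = (cos(q)^2 + 10*cos(q) + 29)*sin(q)/((cos(q) + 3)^2*(cos(q) + 7)^2)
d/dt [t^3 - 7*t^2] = t*(3*t - 14)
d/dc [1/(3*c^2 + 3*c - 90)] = (-2*c - 1)/(3*(c^2 + c - 30)^2)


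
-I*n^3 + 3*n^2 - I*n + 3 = (n - I)*(n + 3*I)*(-I*n + 1)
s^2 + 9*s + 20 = (s + 4)*(s + 5)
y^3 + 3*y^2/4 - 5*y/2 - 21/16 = (y - 3/2)*(y + 1/2)*(y + 7/4)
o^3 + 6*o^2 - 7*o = o*(o - 1)*(o + 7)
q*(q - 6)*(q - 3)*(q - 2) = q^4 - 11*q^3 + 36*q^2 - 36*q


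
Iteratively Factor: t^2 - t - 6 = (t + 2)*(t - 3)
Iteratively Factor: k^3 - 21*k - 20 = (k + 4)*(k^2 - 4*k - 5) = (k + 1)*(k + 4)*(k - 5)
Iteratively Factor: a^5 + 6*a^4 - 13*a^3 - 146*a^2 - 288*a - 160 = (a + 1)*(a^4 + 5*a^3 - 18*a^2 - 128*a - 160) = (a + 1)*(a + 4)*(a^3 + a^2 - 22*a - 40) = (a + 1)*(a + 2)*(a + 4)*(a^2 - a - 20) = (a + 1)*(a + 2)*(a + 4)^2*(a - 5)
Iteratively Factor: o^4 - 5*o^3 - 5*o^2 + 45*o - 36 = (o - 4)*(o^3 - o^2 - 9*o + 9) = (o - 4)*(o - 3)*(o^2 + 2*o - 3) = (o - 4)*(o - 3)*(o - 1)*(o + 3)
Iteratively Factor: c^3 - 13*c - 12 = (c + 1)*(c^2 - c - 12) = (c + 1)*(c + 3)*(c - 4)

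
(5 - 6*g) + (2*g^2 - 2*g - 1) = 2*g^2 - 8*g + 4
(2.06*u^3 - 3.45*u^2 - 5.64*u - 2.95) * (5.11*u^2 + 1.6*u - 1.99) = 10.5266*u^5 - 14.3335*u^4 - 38.4398*u^3 - 17.233*u^2 + 6.5036*u + 5.8705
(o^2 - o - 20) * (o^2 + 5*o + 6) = o^4 + 4*o^3 - 19*o^2 - 106*o - 120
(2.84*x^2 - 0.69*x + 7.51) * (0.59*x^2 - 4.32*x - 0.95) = 1.6756*x^4 - 12.6759*x^3 + 4.7137*x^2 - 31.7877*x - 7.1345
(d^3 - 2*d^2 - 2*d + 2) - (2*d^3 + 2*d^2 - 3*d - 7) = -d^3 - 4*d^2 + d + 9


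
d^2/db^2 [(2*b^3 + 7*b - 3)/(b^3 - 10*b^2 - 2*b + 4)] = 2*(20*b^6 + 33*b^5 - 276*b^4 + 1042*b^3 - 1098*b^2 + 792*b - 76)/(b^9 - 30*b^8 + 294*b^7 - 868*b^6 - 828*b^5 + 1032*b^4 + 520*b^3 - 432*b^2 - 96*b + 64)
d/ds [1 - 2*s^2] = -4*s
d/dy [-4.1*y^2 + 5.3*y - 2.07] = 5.3 - 8.2*y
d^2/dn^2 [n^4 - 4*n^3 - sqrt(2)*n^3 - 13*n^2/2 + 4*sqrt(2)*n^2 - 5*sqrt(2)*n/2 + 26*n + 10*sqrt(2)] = 12*n^2 - 24*n - 6*sqrt(2)*n - 13 + 8*sqrt(2)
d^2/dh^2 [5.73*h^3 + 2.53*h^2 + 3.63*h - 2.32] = 34.38*h + 5.06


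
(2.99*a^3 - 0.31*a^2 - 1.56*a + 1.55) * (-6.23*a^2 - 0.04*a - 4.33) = -18.6277*a^5 + 1.8117*a^4 - 3.2155*a^3 - 8.2518*a^2 + 6.6928*a - 6.7115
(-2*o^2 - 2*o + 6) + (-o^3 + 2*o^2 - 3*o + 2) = -o^3 - 5*o + 8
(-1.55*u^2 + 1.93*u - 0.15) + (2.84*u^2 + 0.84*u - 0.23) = 1.29*u^2 + 2.77*u - 0.38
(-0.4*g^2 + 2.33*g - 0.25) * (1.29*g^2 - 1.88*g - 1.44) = -0.516*g^4 + 3.7577*g^3 - 4.1269*g^2 - 2.8852*g + 0.36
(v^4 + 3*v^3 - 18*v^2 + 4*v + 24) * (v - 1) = v^5 + 2*v^4 - 21*v^3 + 22*v^2 + 20*v - 24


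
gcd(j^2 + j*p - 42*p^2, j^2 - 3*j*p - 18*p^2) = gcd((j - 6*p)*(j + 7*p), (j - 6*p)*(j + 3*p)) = -j + 6*p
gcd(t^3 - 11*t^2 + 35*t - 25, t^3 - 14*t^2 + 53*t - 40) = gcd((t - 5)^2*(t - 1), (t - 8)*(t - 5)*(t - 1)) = t^2 - 6*t + 5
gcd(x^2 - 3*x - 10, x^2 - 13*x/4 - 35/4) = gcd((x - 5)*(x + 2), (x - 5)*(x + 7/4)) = x - 5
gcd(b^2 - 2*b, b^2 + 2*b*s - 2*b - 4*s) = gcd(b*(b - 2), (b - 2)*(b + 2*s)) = b - 2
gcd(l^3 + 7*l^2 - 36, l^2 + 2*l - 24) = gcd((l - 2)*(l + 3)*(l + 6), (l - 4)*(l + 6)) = l + 6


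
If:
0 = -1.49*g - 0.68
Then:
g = -0.46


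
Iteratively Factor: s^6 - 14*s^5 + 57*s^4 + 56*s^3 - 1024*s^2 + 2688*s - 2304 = (s - 3)*(s^5 - 11*s^4 + 24*s^3 + 128*s^2 - 640*s + 768) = (s - 4)*(s - 3)*(s^4 - 7*s^3 - 4*s^2 + 112*s - 192) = (s - 4)*(s - 3)*(s + 4)*(s^3 - 11*s^2 + 40*s - 48) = (s - 4)^2*(s - 3)*(s + 4)*(s^2 - 7*s + 12) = (s - 4)^3*(s - 3)*(s + 4)*(s - 3)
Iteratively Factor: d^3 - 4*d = (d + 2)*(d^2 - 2*d) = d*(d + 2)*(d - 2)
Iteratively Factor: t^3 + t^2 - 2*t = (t - 1)*(t^2 + 2*t) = (t - 1)*(t + 2)*(t)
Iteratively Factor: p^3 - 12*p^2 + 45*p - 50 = (p - 5)*(p^2 - 7*p + 10) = (p - 5)^2*(p - 2)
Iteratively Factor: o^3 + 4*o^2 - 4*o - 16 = (o - 2)*(o^2 + 6*o + 8) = (o - 2)*(o + 2)*(o + 4)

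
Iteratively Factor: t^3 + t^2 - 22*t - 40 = (t + 2)*(t^2 - t - 20) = (t - 5)*(t + 2)*(t + 4)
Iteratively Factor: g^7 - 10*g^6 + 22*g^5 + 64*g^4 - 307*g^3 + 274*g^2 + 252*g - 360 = (g - 2)*(g^6 - 8*g^5 + 6*g^4 + 76*g^3 - 155*g^2 - 36*g + 180) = (g - 2)*(g + 1)*(g^5 - 9*g^4 + 15*g^3 + 61*g^2 - 216*g + 180) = (g - 2)^2*(g + 1)*(g^4 - 7*g^3 + g^2 + 63*g - 90) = (g - 5)*(g - 2)^2*(g + 1)*(g^3 - 2*g^2 - 9*g + 18) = (g - 5)*(g - 2)^3*(g + 1)*(g^2 - 9) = (g - 5)*(g - 3)*(g - 2)^3*(g + 1)*(g + 3)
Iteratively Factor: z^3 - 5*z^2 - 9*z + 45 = (z - 5)*(z^2 - 9) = (z - 5)*(z - 3)*(z + 3)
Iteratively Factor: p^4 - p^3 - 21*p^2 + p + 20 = (p - 1)*(p^3 - 21*p - 20) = (p - 1)*(p + 4)*(p^2 - 4*p - 5) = (p - 1)*(p + 1)*(p + 4)*(p - 5)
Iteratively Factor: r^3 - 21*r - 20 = (r + 1)*(r^2 - r - 20) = (r + 1)*(r + 4)*(r - 5)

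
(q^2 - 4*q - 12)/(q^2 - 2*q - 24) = (q + 2)/(q + 4)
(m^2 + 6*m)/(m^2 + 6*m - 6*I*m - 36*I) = m/(m - 6*I)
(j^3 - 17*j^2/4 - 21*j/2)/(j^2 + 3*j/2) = (4*j^2 - 17*j - 42)/(2*(2*j + 3))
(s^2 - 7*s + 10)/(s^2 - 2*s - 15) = (s - 2)/(s + 3)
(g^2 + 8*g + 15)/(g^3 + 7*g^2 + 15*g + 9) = (g + 5)/(g^2 + 4*g + 3)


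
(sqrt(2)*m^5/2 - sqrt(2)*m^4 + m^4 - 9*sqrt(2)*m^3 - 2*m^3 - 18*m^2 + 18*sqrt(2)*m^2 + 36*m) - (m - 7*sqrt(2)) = sqrt(2)*m^5/2 - sqrt(2)*m^4 + m^4 - 9*sqrt(2)*m^3 - 2*m^3 - 18*m^2 + 18*sqrt(2)*m^2 + 35*m + 7*sqrt(2)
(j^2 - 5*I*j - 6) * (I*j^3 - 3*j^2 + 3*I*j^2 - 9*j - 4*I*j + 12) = I*j^5 + 2*j^4 + 3*I*j^4 + 6*j^3 + 5*I*j^3 + 10*j^2 + 27*I*j^2 + 54*j - 36*I*j - 72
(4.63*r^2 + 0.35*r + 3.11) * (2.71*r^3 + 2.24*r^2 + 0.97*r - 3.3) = 12.5473*r^5 + 11.3197*r^4 + 13.7032*r^3 - 7.9731*r^2 + 1.8617*r - 10.263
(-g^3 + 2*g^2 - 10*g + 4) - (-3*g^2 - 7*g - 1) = -g^3 + 5*g^2 - 3*g + 5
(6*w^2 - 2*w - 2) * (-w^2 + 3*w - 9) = -6*w^4 + 20*w^3 - 58*w^2 + 12*w + 18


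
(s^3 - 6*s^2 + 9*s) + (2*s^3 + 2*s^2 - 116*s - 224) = 3*s^3 - 4*s^2 - 107*s - 224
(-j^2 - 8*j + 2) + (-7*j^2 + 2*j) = -8*j^2 - 6*j + 2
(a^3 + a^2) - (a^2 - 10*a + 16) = a^3 + 10*a - 16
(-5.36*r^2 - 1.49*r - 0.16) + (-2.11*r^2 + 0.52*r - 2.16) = -7.47*r^2 - 0.97*r - 2.32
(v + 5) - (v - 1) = 6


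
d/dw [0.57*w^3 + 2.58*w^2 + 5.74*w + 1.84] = 1.71*w^2 + 5.16*w + 5.74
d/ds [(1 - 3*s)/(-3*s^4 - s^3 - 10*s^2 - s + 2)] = (9*s^4 + 3*s^3 + 30*s^2 + 3*s - (3*s - 1)*(12*s^3 + 3*s^2 + 20*s + 1) - 6)/(3*s^4 + s^3 + 10*s^2 + s - 2)^2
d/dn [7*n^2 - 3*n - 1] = 14*n - 3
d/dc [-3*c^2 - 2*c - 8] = -6*c - 2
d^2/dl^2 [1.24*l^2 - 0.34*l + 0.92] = 2.48000000000000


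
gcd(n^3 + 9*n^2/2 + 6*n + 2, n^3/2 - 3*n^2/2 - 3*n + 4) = n + 2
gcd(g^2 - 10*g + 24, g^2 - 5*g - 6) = g - 6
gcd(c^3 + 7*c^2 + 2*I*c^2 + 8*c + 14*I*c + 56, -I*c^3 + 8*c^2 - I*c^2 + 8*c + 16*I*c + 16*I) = c + 4*I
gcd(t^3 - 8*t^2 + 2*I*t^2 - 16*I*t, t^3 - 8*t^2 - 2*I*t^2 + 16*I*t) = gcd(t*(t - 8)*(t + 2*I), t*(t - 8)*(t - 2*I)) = t^2 - 8*t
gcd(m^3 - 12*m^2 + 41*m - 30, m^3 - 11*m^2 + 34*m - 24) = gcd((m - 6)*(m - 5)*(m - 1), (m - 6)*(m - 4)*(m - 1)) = m^2 - 7*m + 6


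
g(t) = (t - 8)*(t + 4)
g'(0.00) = -4.00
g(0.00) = -32.00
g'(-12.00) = -28.00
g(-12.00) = 160.00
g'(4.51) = 5.02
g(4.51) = -29.70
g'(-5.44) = -14.88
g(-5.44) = 19.35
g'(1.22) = -1.56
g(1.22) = -35.39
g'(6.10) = 8.20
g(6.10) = -19.19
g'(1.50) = -1.00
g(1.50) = -35.75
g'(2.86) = 1.72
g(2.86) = -35.26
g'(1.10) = -1.80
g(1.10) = -35.19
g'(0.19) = -3.62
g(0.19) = -32.72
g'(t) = 2*t - 4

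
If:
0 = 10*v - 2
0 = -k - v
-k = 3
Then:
No Solution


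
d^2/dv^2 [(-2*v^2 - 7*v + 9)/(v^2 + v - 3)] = 2*(-5*v^3 + 9*v^2 - 36*v - 3)/(v^6 + 3*v^5 - 6*v^4 - 17*v^3 + 18*v^2 + 27*v - 27)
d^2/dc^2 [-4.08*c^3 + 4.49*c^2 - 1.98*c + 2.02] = 8.98 - 24.48*c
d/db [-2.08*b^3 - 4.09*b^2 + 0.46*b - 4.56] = -6.24*b^2 - 8.18*b + 0.46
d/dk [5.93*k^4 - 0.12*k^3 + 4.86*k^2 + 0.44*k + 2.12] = 23.72*k^3 - 0.36*k^2 + 9.72*k + 0.44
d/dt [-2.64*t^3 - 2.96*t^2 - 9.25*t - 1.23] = -7.92*t^2 - 5.92*t - 9.25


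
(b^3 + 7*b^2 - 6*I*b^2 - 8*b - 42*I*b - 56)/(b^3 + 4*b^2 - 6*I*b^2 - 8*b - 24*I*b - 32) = (b + 7)/(b + 4)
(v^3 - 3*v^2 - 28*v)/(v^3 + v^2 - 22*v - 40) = v*(v - 7)/(v^2 - 3*v - 10)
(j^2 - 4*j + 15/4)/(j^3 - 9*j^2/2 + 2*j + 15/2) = (j - 3/2)/(j^2 - 2*j - 3)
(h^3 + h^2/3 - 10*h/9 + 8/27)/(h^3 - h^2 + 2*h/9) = (h + 4/3)/h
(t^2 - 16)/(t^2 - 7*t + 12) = (t + 4)/(t - 3)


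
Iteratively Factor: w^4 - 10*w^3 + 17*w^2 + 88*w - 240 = (w - 5)*(w^3 - 5*w^2 - 8*w + 48) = (w - 5)*(w + 3)*(w^2 - 8*w + 16) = (w - 5)*(w - 4)*(w + 3)*(w - 4)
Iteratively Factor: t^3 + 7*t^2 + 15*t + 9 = (t + 3)*(t^2 + 4*t + 3) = (t + 1)*(t + 3)*(t + 3)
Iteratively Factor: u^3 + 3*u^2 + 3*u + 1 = (u + 1)*(u^2 + 2*u + 1) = (u + 1)^2*(u + 1)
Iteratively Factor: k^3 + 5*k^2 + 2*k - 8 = (k - 1)*(k^2 + 6*k + 8) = (k - 1)*(k + 4)*(k + 2)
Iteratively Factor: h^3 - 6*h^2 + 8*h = (h - 2)*(h^2 - 4*h) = h*(h - 2)*(h - 4)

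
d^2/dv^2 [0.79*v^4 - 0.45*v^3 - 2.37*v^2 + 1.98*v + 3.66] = 9.48*v^2 - 2.7*v - 4.74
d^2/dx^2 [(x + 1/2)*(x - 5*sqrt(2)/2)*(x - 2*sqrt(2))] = 6*x - 9*sqrt(2) + 1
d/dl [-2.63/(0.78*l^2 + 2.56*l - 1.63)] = (4.1028*l + 6.7328)/(0.78*l^2 + 2.56*l - 1.63)^2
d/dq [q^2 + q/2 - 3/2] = 2*q + 1/2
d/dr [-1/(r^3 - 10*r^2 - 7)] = r*(3*r - 20)/(-r^3 + 10*r^2 + 7)^2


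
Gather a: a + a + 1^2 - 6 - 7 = 2*a - 12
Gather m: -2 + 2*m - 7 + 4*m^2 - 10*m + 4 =4*m^2 - 8*m - 5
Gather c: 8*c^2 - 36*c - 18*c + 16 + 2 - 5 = 8*c^2 - 54*c + 13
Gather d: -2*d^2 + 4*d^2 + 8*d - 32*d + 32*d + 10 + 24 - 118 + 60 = 2*d^2 + 8*d - 24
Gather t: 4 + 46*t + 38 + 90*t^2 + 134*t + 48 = 90*t^2 + 180*t + 90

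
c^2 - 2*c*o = c*(c - 2*o)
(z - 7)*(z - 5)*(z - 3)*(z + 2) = z^4 - 13*z^3 + 41*z^2 + 37*z - 210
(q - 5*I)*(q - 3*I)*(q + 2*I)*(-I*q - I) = -I*q^4 - 6*q^3 - I*q^3 - 6*q^2 - I*q^2 - 30*q - I*q - 30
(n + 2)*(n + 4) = n^2 + 6*n + 8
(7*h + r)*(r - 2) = 7*h*r - 14*h + r^2 - 2*r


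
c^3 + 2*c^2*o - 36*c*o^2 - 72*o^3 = (c - 6*o)*(c + 2*o)*(c + 6*o)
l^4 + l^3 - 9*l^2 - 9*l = l*(l - 3)*(l + 1)*(l + 3)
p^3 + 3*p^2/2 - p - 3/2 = (p - 1)*(p + 1)*(p + 3/2)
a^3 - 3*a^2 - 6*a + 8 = (a - 4)*(a - 1)*(a + 2)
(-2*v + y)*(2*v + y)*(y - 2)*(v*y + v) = -4*v^3*y^2 + 4*v^3*y + 8*v^3 + v*y^4 - v*y^3 - 2*v*y^2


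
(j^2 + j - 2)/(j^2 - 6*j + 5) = (j + 2)/(j - 5)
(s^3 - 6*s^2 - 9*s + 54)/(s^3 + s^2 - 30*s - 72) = (s - 3)/(s + 4)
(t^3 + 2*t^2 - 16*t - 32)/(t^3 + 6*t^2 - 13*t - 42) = (t^2 - 16)/(t^2 + 4*t - 21)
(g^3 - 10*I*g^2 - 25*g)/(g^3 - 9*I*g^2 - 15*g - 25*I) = g/(g + I)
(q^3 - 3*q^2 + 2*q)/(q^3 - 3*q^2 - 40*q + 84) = q*(q - 1)/(q^2 - q - 42)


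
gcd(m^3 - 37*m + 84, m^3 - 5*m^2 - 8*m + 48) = m - 4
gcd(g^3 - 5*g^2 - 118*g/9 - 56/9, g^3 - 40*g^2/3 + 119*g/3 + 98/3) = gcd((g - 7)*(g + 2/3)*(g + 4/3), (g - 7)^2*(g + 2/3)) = g^2 - 19*g/3 - 14/3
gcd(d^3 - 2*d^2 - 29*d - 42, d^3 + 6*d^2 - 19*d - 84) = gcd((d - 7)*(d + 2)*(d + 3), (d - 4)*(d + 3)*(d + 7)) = d + 3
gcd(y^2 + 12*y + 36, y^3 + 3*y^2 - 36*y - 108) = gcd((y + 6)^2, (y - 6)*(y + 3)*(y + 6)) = y + 6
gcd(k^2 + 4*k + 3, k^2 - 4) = 1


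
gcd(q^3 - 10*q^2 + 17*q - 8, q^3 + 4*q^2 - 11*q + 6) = q^2 - 2*q + 1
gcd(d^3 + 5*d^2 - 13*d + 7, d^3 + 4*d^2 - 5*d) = d - 1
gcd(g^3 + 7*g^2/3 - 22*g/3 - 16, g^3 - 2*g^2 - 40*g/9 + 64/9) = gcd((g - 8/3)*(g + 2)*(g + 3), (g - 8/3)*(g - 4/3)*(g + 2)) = g^2 - 2*g/3 - 16/3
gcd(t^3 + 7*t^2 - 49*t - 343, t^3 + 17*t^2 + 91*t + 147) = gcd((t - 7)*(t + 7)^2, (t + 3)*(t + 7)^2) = t^2 + 14*t + 49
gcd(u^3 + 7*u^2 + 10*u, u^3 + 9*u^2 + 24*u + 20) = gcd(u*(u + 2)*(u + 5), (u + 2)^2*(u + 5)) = u^2 + 7*u + 10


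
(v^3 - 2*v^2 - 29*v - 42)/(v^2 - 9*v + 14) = (v^2 + 5*v + 6)/(v - 2)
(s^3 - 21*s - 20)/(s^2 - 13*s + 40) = (s^2 + 5*s + 4)/(s - 8)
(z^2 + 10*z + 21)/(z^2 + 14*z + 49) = (z + 3)/(z + 7)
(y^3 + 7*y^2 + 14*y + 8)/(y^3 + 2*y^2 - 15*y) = (y^3 + 7*y^2 + 14*y + 8)/(y*(y^2 + 2*y - 15))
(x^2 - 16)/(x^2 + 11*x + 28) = (x - 4)/(x + 7)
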